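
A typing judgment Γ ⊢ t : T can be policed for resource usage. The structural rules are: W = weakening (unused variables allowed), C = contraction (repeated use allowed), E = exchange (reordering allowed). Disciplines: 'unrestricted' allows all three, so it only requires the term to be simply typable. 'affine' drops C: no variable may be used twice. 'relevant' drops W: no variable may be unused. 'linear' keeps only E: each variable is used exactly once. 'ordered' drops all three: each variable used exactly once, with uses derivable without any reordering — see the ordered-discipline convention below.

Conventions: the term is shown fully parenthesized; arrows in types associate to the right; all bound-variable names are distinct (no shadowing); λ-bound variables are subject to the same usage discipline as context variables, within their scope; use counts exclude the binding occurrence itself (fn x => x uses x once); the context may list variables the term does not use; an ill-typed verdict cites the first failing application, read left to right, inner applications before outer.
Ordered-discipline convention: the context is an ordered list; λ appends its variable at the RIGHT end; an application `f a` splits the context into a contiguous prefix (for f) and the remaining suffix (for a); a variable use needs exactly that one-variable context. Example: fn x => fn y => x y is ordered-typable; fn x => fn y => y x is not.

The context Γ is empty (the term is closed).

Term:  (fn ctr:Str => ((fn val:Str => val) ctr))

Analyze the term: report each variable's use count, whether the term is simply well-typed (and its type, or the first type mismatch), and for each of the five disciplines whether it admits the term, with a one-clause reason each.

use counts: ctr (λ-bound) ×1, val (λ-bound) ×1
left-to-right use order: val, ctr
typing: ✓ — Str -> Str
ordered: ✓, one use each (ctr, val); ordered split holds
linear: ✓, ctr, val: one use apiece
affine: ✓, none of ctr, val used more than once
relevant: ✓, every one of ctr, val appears
unrestricted: ✓, well-typed at Str -> Str; no restrictions here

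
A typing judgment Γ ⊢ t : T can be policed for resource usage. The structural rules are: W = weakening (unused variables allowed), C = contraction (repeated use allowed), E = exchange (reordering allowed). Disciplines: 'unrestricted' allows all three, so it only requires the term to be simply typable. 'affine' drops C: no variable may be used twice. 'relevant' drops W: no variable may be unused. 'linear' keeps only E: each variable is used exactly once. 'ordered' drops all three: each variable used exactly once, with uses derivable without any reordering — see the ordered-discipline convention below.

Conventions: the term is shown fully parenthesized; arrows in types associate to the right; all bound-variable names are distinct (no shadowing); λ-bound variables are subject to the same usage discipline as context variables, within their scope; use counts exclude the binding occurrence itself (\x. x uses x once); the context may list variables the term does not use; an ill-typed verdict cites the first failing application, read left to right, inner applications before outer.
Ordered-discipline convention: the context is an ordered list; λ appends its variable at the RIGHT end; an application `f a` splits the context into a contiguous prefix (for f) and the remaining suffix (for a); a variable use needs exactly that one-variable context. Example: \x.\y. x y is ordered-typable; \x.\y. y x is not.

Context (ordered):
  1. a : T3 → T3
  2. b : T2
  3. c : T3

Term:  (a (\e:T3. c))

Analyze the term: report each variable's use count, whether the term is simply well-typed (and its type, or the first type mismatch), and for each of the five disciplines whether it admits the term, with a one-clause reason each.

use counts: a: 1; b: 0; c: 1; e (λ-bound): 0
left-to-right use order: a, c
typing: ill-typed: an application expects T3 but receives T3 → T3
ordered: ✗ — the type mismatch rejects it
linear: ✗ — not simply typable
affine: ✗ — fails simple typing
relevant: ✗ — a type mismatch blocks all five
unrestricted: ✗ — the type mismatch rejects it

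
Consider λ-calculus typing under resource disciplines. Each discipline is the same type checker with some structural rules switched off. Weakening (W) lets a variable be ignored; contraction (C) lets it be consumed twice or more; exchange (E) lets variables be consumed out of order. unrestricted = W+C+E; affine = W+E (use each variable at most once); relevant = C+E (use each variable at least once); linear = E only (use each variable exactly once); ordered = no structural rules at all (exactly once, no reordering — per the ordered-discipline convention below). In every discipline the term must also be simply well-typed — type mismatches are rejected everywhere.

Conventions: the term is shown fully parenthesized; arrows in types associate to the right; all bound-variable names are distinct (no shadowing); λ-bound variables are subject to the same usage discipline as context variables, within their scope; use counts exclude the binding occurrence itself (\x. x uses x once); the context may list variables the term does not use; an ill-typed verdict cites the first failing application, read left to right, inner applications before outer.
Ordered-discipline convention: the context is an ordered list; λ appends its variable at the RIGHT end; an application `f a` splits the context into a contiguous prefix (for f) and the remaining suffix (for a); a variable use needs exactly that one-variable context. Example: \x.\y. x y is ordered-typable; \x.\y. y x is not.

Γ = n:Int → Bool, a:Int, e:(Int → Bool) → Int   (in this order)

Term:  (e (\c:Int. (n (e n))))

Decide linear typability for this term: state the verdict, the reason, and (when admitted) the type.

no — needs contraction — n ×2, e ×2; a, c never used (weakening)
variable uses: n=2; a=0; e=2; c (bound)=0
order of uses: e, n, e, n
typing: ✓ — Int
summary: ordered ✗; linear ✗; affine ✗; relevant ✗; unrestricted ✓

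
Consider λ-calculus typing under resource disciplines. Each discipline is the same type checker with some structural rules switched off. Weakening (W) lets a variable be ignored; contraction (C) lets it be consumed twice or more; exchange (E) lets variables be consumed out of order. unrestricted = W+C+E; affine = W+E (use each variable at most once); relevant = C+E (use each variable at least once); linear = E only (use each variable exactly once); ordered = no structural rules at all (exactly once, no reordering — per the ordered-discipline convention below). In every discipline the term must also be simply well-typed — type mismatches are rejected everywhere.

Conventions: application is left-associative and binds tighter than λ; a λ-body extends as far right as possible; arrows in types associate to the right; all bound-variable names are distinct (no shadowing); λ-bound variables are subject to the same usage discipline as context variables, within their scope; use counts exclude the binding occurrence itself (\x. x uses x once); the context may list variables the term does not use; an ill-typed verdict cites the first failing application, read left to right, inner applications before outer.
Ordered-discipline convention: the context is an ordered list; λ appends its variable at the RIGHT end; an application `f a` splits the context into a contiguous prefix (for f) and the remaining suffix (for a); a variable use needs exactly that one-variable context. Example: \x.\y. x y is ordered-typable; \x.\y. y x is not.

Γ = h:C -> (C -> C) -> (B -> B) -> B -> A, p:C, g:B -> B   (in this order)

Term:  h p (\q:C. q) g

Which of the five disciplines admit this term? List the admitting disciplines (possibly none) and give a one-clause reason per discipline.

admitting disciplines: ordered, linear, affine, relevant, unrestricted
usage: h ×1; p ×1; g ×1; q (λ-bound) ×1
uses in reading order: h, p, q, g
typing: the term checks, with type B -> A
ordered ✓ (h, p, g, q: once each, no exchange needed)
linear ✓ (single use per variable (h, p, g, q))
affine ✓ (no duplicate uses among h, p, g, q)
relevant ✓ (none of h, p, g, q goes unused)
unrestricted ✓ (simply typable at B -> A; W, C, E all held)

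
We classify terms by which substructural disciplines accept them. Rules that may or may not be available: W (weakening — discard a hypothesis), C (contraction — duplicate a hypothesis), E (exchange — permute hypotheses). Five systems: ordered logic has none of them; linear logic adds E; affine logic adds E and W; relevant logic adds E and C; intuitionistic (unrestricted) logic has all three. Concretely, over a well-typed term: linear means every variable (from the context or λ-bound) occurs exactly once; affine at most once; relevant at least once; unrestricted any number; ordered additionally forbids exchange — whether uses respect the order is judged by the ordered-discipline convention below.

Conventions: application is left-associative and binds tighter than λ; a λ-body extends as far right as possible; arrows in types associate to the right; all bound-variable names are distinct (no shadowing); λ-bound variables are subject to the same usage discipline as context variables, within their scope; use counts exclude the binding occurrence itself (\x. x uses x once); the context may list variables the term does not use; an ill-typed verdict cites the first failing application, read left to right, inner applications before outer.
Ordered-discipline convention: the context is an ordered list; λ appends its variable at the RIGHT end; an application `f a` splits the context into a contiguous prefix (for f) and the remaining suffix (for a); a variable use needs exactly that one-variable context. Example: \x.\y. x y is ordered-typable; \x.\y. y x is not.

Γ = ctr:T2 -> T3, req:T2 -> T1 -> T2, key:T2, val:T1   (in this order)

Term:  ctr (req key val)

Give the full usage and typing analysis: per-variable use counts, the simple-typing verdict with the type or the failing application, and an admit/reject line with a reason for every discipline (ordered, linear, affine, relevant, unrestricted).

counts: ctr ×1; req ×1; key ×1; val ×1
use order (left to right): ctr, req, key, val
typing: the term checks, with type T3
ordered ✓ (single-use (ctr, req, key, val), ordered derivation ok)
linear ✓ (ctr, req, key, val: one use apiece)
affine ✓ (at most one use each (ctr, req, key, val))
relevant ✓ (every one of ctr, req, key, val appears)
unrestricted ✓ (simply typable at T3; W, C, E all held)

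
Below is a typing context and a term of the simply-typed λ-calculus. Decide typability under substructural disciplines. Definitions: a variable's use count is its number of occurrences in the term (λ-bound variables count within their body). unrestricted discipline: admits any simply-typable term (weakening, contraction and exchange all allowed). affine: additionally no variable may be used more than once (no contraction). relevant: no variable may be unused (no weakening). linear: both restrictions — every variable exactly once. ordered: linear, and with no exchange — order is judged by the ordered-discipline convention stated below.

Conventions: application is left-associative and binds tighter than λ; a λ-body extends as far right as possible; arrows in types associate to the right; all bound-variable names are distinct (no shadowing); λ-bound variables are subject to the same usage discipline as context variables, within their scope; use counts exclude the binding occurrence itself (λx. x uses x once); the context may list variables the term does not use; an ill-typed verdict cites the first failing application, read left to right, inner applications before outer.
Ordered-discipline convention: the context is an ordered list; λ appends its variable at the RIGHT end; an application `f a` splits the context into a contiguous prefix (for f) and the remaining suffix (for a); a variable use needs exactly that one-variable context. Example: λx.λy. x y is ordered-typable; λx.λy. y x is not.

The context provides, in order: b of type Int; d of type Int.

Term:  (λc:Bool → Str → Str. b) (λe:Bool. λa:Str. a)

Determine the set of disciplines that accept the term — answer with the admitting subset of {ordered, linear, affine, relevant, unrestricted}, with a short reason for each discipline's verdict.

admitted by: affine, unrestricted
counts: b ×1, d ×0, c (λ-bound) ×0, e (λ-bound) ×0, a (λ-bound) ×1
uses in reading order: b, a
typing: well-typed — term : Int
ordered ✗ (needs weakening: d, c, e unused)
linear ✗ (needs weakening: d, c, e unused)
affine ✓ (no duplicate uses among b, d, c, e, a)
relevant ✗ (needs weakening: d, c, e unused)
unrestricted ✓ (typability at Int is all that's needed)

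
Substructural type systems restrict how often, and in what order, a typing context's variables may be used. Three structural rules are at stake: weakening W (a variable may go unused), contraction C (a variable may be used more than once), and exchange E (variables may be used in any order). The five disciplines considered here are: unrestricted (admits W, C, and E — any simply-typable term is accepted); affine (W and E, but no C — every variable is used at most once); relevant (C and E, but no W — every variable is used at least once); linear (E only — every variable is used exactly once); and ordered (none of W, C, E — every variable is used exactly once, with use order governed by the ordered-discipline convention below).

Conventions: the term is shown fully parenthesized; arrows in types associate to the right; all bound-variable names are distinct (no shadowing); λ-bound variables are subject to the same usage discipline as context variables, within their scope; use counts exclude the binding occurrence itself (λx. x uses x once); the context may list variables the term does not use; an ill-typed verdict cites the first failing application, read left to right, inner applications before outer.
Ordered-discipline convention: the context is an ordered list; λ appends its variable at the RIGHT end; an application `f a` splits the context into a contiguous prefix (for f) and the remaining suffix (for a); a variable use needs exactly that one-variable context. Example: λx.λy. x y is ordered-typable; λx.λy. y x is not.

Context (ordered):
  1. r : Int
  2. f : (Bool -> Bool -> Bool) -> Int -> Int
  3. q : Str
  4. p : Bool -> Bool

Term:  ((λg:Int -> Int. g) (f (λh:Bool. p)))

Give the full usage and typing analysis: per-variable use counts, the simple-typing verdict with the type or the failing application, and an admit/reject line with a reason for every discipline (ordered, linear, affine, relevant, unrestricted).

use counts: r=0; f=1; q=0; p=1; g (λ-bound)=1; h (λ-bound)=0
use order (left to right): g, f, p
typing: well-typed at Int -> Int
ordered ✗ (r, q, h never used (weakening))
linear ✗ (r, q, h never used (weakening))
affine ✓ (no duplicate uses among r, f, q, p, g, h)
relevant ✗ (r, q, h never used (weakening))
unrestricted ✓ (simply typable at Int -> Int; W, C, E all held)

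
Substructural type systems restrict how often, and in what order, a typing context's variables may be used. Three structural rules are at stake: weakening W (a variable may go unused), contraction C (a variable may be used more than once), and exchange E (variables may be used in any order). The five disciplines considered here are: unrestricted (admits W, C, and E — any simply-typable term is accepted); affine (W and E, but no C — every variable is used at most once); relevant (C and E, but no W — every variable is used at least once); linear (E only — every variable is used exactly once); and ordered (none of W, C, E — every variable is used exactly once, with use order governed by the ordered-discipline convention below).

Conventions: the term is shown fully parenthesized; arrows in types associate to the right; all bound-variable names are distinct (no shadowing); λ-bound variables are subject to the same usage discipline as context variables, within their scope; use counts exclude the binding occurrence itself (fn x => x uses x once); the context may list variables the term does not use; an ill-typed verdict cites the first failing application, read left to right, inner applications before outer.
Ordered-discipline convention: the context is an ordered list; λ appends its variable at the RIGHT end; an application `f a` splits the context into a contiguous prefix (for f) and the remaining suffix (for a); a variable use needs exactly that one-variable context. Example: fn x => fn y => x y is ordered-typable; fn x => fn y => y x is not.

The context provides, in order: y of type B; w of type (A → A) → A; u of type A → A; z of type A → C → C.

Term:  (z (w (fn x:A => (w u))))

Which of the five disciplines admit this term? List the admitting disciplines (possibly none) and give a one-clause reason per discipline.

admitted in: unrestricted
usage: y: 0; w: 2; u: 1; z: 1; x (bound): 0
left-to-right use order: z, w, w, u
typing: ✓ — C → C
ordered: ✗ — w ×2 used more than once (contraction); unused: y, x — weakening required
linear: ✗ — w ×2 used more than once (contraction); unused: y, x — weakening required
affine: ✗ — w ×2 used more than once (contraction)
relevant: ✗ — unused: y, x — weakening required
unrestricted: ✓ — simply typable at C → C; W, C, E all held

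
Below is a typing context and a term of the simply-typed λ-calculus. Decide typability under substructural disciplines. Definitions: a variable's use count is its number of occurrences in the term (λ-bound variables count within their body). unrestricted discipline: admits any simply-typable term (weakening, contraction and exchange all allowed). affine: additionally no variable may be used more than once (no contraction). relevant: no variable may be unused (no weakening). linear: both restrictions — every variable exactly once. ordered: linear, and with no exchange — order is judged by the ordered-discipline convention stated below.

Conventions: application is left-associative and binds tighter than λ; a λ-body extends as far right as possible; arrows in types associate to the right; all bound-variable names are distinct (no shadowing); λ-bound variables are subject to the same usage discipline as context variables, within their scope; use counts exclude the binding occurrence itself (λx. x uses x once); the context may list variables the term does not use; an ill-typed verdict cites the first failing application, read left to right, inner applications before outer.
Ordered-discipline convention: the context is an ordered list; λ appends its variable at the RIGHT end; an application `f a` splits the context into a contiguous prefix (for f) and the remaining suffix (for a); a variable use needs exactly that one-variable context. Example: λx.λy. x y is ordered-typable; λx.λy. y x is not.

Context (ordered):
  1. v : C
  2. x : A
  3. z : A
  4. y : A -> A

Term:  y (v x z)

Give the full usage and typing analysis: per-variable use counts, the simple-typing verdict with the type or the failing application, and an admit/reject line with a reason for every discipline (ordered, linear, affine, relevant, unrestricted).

variable uses: v: 1; x: 1; z: 1; y: 1
order of uses: y, v, x, z
typing: ill-typed: non-arrow in function slot: C
ordered ✗ (the type mismatch rejects it)
linear ✗ (not simply typable)
affine ✗ (fails simple typing)
relevant ✗ (a type mismatch blocks all five)
unrestricted ✗ (the type mismatch rejects it)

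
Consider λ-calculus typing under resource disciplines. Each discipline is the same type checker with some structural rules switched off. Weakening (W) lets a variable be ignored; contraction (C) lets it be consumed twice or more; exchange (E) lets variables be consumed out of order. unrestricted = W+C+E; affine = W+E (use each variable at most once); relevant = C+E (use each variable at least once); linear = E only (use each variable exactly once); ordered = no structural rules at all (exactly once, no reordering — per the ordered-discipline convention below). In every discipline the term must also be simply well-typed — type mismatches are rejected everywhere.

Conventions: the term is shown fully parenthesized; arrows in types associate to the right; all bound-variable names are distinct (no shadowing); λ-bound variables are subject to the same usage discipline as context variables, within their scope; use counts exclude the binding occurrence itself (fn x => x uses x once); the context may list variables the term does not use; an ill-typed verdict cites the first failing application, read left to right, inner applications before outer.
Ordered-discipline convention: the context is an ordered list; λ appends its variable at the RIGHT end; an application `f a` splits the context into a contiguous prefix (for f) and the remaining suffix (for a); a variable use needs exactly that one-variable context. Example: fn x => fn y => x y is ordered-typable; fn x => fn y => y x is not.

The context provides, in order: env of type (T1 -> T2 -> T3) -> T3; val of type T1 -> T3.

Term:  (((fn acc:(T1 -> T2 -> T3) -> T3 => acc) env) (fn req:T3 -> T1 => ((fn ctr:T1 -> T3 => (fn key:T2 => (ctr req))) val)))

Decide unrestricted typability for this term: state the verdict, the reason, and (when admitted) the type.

no — not simply typable
variable uses: env: 1×, val: 1×, acc (λ-bound): 1×, req (λ-bound): 1×, ctr (λ-bound): 1×, key (λ-bound): 0×
use order (left to right): acc, env, ctr, req, val
typing: ill-typed: a function awaiting T1 gets T3 -> T1
all disciplines: ordered ✗; linear ✗; affine ✗; relevant ✗; unrestricted ✗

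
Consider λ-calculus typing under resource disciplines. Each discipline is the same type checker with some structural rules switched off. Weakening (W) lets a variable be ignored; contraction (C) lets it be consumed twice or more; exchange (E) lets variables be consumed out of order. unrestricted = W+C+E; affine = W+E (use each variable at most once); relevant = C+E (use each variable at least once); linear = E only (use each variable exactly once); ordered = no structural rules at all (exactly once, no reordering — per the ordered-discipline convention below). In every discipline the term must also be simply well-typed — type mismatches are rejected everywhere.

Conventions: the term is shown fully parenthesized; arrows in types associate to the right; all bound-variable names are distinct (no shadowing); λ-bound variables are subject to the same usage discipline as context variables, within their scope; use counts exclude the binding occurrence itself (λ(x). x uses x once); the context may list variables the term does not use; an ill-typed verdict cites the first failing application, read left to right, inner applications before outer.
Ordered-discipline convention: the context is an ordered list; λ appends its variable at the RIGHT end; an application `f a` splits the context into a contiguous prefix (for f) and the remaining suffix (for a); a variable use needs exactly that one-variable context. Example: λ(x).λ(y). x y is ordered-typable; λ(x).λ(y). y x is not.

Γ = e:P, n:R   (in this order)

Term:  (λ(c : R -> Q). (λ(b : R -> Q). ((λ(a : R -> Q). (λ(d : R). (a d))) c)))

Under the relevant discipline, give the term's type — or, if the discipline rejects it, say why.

not well-typed under relevant — needs weakening: e, n, b unused
counts: e=0; n=0; c [bound]=1; b [bound]=0; a [bound]=1; d [bound]=1
order of uses: a, d, c
typing: well-typed at (R -> Q) -> (R -> Q) -> R -> Q
summary: ordered ✗, linear ✗, affine ✓, relevant ✗, unrestricted ✓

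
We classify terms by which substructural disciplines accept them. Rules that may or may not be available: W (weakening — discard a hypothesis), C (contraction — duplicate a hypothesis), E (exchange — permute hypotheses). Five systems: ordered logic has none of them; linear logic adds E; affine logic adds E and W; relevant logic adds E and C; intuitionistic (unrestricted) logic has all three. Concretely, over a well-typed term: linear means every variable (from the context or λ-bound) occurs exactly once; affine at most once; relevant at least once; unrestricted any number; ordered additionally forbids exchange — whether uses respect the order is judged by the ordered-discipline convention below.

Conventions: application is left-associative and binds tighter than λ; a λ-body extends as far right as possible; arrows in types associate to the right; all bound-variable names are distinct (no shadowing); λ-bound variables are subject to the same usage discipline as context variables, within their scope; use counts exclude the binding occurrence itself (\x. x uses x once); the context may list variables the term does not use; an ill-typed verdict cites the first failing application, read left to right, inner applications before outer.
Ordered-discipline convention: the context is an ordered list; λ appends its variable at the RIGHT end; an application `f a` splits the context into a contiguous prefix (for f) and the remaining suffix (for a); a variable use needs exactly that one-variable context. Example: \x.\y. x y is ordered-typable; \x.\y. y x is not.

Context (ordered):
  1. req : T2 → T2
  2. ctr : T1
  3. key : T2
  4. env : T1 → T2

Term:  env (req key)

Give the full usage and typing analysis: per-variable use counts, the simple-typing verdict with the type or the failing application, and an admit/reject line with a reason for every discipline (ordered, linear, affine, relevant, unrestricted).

counts: req: 1, ctr: 0, key: 1, env: 1
use order (left to right): env, req, key
typing: ill-typed: an argument T2 mismatches the expected T1
ordered: ✗, not simply typable
linear: ✗, fails simple typing
affine: ✗, a type mismatch blocks all five
relevant: ✗, the type mismatch rejects it
unrestricted: ✗, not simply typable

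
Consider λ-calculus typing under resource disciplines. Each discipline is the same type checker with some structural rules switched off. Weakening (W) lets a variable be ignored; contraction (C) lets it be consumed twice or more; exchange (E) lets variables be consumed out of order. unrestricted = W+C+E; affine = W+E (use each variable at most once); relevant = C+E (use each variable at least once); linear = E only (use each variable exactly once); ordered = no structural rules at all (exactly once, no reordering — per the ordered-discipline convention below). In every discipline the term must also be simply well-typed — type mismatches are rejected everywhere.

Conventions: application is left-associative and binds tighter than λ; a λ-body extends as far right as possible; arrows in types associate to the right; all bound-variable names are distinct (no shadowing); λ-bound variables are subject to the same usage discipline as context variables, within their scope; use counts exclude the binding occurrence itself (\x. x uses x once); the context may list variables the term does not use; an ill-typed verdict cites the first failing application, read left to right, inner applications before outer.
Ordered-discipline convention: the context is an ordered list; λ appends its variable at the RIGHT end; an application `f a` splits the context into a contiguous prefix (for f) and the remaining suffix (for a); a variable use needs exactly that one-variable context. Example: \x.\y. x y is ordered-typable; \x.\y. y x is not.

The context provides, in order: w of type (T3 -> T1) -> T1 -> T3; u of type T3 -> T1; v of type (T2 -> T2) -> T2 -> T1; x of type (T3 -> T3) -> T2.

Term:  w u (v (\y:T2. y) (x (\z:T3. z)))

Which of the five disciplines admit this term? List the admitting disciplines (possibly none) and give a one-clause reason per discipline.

admitting disciplines: ordered, linear, affine, relevant, unrestricted
usage: w=1, u=1, v=1, x=1, y (bound)=1, z (bound)=1
use order (left to right): w, u, v, y, x, z
typing: the term checks, with type T3
ordered: ✓ — w, u, v, x, y, z: once each, no exchange needed
linear: ✓ — exactly-once usage across w, u, v, x, y, z
affine: ✓ — w, u, v, x, y, z: no repeats, contraction unneeded
relevant: ✓ — none of w, u, v, x, y, z goes unused
unrestricted: ✓ — simply typable at T3; W, C, E all held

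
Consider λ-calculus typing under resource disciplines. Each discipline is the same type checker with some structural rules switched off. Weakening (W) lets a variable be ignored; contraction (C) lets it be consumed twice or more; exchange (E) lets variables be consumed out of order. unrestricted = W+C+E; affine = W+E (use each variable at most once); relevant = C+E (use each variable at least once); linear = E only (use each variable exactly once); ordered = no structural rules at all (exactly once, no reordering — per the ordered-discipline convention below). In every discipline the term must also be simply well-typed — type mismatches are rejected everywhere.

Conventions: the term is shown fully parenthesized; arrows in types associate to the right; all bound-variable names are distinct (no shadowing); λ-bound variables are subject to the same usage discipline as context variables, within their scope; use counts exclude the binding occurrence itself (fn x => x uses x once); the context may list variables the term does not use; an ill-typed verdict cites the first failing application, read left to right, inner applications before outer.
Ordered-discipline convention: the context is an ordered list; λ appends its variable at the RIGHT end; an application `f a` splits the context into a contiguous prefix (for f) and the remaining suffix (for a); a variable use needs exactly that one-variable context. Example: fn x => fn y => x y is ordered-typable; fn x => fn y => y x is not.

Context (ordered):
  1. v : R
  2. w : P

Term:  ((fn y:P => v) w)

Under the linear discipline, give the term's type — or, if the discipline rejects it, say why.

not well-typed under linear — y left unused
usage: v: 1×, w: 1×, y (λ-bound): 0×
uses in reading order: v, w
typing: well-typed — term : R
across the five disciplines: ordered ✗ · linear ✗ · affine ✓ · relevant ✗ · unrestricted ✓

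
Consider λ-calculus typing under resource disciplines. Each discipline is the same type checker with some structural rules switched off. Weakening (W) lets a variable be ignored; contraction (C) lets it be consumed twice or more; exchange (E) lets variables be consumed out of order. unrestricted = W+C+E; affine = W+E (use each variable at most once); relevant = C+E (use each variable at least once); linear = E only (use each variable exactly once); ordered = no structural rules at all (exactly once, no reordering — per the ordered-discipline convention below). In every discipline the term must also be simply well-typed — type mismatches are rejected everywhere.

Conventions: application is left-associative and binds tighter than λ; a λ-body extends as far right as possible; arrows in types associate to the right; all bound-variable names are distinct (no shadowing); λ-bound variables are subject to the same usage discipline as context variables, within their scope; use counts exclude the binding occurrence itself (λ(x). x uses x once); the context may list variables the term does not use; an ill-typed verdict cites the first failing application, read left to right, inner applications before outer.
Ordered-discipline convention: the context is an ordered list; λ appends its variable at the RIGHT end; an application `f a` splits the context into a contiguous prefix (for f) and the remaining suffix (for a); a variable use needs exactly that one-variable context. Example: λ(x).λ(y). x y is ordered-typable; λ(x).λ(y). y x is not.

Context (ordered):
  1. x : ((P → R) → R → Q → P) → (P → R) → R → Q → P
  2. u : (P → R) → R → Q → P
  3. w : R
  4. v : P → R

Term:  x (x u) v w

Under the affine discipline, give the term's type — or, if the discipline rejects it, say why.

not well-typed under affine — needs contraction — x ×2
usage: x=2, u=1, w=1, v=1
uses in reading order: x, x, u, v, w
typing: the term checks, with type Q → P
across the five disciplines: ordered ✗ | linear ✗ | affine ✗ | relevant ✓ | unrestricted ✓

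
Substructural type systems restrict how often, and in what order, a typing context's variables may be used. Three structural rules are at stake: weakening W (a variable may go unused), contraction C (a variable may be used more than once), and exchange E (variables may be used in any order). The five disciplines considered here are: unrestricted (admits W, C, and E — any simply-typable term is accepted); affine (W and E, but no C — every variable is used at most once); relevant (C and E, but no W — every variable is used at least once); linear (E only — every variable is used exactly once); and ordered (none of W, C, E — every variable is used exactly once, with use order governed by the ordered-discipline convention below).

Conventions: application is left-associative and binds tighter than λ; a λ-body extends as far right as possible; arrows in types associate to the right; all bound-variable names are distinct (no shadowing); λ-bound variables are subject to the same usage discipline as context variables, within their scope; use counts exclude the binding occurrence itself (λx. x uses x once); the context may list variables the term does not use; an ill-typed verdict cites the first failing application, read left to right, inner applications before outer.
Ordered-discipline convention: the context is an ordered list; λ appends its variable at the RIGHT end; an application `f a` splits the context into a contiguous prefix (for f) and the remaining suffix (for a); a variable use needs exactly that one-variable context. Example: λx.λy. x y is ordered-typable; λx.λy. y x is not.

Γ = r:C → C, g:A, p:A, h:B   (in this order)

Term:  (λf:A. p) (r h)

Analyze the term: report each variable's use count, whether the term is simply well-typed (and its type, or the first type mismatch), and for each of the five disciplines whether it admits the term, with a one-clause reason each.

usage: r ×1; g ×0; p ×1; h ×1; f (λ-bound) ×0
order of uses: p, r, h
typing: ill-typed: a function awaiting C gets B
ordered ✗ (not simply typable)
linear ✗ (fails simple typing)
affine ✗ (a type mismatch blocks all five)
relevant ✗ (the type mismatch rejects it)
unrestricted ✗ (not simply typable)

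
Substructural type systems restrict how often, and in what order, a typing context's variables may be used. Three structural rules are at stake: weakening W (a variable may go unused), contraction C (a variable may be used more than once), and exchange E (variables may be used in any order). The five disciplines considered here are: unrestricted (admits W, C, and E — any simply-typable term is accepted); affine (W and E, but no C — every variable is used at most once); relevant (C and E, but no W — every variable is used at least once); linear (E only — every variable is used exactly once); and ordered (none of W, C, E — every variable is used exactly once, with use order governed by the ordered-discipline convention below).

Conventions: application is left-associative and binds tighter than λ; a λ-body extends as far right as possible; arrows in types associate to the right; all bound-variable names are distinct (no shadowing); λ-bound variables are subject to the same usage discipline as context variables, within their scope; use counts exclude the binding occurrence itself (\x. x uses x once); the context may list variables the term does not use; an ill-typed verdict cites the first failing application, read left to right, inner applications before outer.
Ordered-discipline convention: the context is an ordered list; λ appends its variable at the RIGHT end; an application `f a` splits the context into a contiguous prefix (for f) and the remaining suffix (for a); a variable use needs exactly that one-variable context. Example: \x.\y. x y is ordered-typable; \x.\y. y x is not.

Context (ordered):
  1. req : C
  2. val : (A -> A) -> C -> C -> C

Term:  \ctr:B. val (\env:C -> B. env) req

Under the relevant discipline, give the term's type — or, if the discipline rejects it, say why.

not well-typed under relevant — a type mismatch blocks all five
variable uses: req: 1, val: 1, ctr (bound): 0, env (bound): 1
left-to-right use order: val, env, req
typing: ill-typed: an application expects A -> A but receives (C -> B) -> C -> B
per-discipline verdicts: ordered ✗; linear ✗; affine ✗; relevant ✗; unrestricted ✗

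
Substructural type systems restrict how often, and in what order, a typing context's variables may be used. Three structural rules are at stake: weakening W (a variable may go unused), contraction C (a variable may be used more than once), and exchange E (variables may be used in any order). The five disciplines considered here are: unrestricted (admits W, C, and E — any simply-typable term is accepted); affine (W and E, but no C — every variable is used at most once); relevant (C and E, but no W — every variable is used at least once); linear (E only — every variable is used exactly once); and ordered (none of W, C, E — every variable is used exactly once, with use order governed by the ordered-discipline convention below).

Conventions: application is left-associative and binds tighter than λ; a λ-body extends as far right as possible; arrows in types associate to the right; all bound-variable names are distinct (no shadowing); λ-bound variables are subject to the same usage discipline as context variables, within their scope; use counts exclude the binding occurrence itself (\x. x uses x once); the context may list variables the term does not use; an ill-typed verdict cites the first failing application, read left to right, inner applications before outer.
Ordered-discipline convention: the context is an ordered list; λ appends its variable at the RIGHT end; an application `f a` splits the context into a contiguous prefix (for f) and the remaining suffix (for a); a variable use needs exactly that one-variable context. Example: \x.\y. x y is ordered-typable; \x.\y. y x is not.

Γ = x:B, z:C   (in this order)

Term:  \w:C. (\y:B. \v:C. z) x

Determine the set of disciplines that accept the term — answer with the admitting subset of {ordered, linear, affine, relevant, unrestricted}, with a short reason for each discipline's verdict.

admitted in: affine, unrestricted
variable uses: x=1; z=1; w [bound]=0; y [bound]=0; v [bound]=0
use order (left to right): z, x
typing: the term checks, with type C -> C -> C
ordered: ✗ — needs weakening: w, y, v unused
linear: ✗ — needs weakening: w, y, v unused
affine: ✓ — at most one use each (x, z, w, y, v)
relevant: ✗ — needs weakening: w, y, v unused
unrestricted: ✓ — well-typed at C -> C -> C; no restrictions here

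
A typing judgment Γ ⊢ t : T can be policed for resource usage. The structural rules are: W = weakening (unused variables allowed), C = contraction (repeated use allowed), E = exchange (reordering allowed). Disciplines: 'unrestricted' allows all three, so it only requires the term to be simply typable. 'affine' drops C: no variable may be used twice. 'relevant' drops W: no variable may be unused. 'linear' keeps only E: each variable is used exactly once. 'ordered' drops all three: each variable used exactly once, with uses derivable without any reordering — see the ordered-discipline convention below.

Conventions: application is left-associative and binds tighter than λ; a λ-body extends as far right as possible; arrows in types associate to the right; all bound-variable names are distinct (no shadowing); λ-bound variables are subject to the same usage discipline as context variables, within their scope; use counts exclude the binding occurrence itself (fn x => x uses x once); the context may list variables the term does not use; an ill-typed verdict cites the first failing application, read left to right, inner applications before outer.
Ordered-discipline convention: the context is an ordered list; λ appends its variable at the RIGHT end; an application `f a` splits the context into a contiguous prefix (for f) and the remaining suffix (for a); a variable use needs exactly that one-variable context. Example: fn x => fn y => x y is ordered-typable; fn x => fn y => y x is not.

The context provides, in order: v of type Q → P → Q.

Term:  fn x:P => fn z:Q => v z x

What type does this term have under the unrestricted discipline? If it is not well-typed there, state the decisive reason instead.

term : P → Q → Q
counts: v: 1×, x (λ-bound): 1×, z (λ-bound): 1×
uses in reading order: v, z, x
typing: well-typed at P → Q → Q
summary: ordered ✗, linear ✓, affine ✓, relevant ✓, unrestricted ✓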